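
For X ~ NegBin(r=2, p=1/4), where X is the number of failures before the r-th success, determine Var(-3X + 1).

For X ~ NegBin(r=2, p=1/4), where X is the number of failures before the r-th success:
Var(X) = 24
Var(-3X + 1) = (-3)² × Var(X) = 9 × 24 = 216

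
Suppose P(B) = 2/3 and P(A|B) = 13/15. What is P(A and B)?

By definition, P(A|B) = P(A ∩ B) / P(B)
So P(A ∩ B) = P(A|B) × P(B)
= 13/15 × 2/3
= 26/45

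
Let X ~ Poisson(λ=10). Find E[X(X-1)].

E[X(X-1)] = E[X² - X] = E[X²] - E[X]
E[X] = 10
E[X²] = Var(X) + (E[X])² = 10 + (10)² = 110
E[X(X-1)] = 110 - 10 = 100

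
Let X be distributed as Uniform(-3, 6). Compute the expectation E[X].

For X ~ Uniform(-3, 6), the expected value is:
E[X] = \frac{3}{2}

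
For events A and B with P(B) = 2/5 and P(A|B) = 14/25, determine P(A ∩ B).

By definition, P(A|B) = P(A ∩ B) / P(B)
So P(A ∩ B) = P(A|B) × P(B)
= 14/25 × 2/5
= 28/125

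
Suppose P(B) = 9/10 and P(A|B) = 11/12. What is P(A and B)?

By definition, P(A|B) = P(A ∩ B) / P(B)
So P(A ∩ B) = P(A|B) × P(B)
= 11/12 × 9/10
= 33/40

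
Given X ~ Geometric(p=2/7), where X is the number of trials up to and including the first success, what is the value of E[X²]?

Using the identity E[X²] = Var(X) + (E[X])²:
E[X] = \frac{7}{2}
Var(X) = \frac{35}{4}
E[X²] = \frac{35}{4} + (\frac{7}{2})²
= 21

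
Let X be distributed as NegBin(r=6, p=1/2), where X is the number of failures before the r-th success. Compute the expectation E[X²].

Using the identity E[X²] = Var(X) + (E[X])²:
E[X] = 6
Var(X) = 12
E[X²] = 12 + (6)²
= 48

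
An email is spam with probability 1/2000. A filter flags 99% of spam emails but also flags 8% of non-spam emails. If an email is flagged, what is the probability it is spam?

Let D = the rare event, + = positive/flagged.
P(D) = 1/2000
P(+|D) = 99/100
P(+|D') = 8/100 = 2/25
P(+) = P(+|D)P(D) + P(+|D')P(D')
     = \frac{99}{100} × \frac{1}{2000} + \frac{2}{25} × \frac{1999}{2000}
     = \frac{16091}{200000}
P(D|+) = P(+|D)P(D)/P(+) = \frac{99}{16091}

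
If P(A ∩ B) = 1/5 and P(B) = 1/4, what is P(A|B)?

P(A|B) = P(A ∩ B) / P(B)
= (1/5) / (1/4)
= 4/5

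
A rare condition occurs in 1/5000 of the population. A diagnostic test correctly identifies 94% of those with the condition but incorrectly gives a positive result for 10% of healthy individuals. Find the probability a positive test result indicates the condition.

Let D = the rare event, + = positive/flagged.
P(D) = 1/5000
P(+|D) = 94/100 = 47/50
P(+|D') = 10/100 = 1/10
P(+) = P(+|D)P(D) + P(+|D')P(D')
     = \frac{47}{50} × \frac{1}{5000} + \frac{1}{10} × \frac{4999}{5000}
     = \frac{12521}{125000}
P(D|+) = P(+|D)P(D)/P(+) = \frac{47}{25042}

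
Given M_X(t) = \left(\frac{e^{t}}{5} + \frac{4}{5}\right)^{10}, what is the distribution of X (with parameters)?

The MGF M(t) = \left(\frac{e^{t}}{5} + \frac{4}{5}\right)^{10} is the standard form for the Binomial distribution.
Comparing with the known MGF formula identifies: Binomial(n=10, p=1/5)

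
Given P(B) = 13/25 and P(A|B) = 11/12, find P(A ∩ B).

By definition, P(A|B) = P(A ∩ B) / P(B)
So P(A ∩ B) = P(A|B) × P(B)
= 11/12 × 13/25
= 143/300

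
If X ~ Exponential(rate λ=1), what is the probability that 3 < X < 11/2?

P(3 < X < 11/2) = ∫_{3}^{11/2} f(x) dx
where f(x) = e^{- x}
= - \frac{1}{e^{\frac{11}{2}}} + e^{-3}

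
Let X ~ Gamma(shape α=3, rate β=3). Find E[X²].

Using the identity E[X²] = Var(X) + (E[X])²:
E[X] = 1
Var(X) = \frac{1}{3}
E[X²] = \frac{1}{3} + (1)²
= \frac{4}{3}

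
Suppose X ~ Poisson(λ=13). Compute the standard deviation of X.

For X ~ Poisson(λ=13):
Var(X) = 13
SD(X) = √(Var(X)) = √(13) = \sqrt{13}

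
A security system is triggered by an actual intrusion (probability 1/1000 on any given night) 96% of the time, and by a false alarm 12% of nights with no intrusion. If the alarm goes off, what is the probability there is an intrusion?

Let D = the rare event, + = positive/flagged.
P(D) = 1/1000
P(+|D) = 96/100 = 24/25
P(+|D') = 12/100 = 3/25
P(+) = P(+|D)P(D) + P(+|D')P(D')
     = \frac{24}{25} × \frac{1}{1000} + \frac{3}{25} × \frac{999}{1000}
     = \frac{3021}{25000}
P(D|+) = P(+|D)P(D)/P(+) = \frac{8}{1007}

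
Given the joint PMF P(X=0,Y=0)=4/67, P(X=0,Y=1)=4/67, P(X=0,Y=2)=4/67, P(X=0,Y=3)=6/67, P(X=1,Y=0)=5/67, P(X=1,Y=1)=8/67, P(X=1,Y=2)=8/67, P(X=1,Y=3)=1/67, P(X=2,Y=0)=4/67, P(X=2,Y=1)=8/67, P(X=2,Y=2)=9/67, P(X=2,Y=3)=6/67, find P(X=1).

P(X=1) = P(X=1,Y=0) + P(X=1,Y=1) + P(X=1,Y=2) + P(X=1,Y=3)
= 5/67 + 8/67 + 8/67 + 1/67
= 22/67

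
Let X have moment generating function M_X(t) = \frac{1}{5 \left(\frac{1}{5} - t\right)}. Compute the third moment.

To find E[X^3], compute M^(3)(0):
M^(1)(t) = \frac{1}{5 \left(\frac{1}{5} - t\right)^{2}}
M^(2)(t) = \frac{2}{5 \left(\frac{1}{5} - t\right)^{3}}
M^(3)(t) = \frac{6}{5 \left(\frac{1}{5} - t\right)^{4}}
M^(3)(0) = 750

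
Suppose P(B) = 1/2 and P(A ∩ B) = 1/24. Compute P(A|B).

P(A|B) = P(A ∩ B) / P(B)
= (1/24) / (1/2)
= 1/12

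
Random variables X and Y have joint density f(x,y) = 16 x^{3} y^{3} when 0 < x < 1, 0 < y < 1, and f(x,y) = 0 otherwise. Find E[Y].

E[Y] = ∫_0^1 ∫_0^1 y × f(x,y) dx dy
= \frac{4}{5}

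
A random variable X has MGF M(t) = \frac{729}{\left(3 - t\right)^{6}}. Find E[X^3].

To find E[X^3], compute M^(3)(0):
M^(1)(t) = \frac{4374}{\left(3 - t\right)^{7}}
M^(2)(t) = \frac{30618}{\left(3 - t\right)^{8}}
M^(3)(t) = \frac{244944}{\left(3 - t\right)^{9}}
M^(3)(0) = \frac{112}{9}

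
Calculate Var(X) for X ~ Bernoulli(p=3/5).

For X ~ Bernoulli(p=3/5):
Var(X) = \frac{6}{25}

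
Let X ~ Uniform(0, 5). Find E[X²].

Using the identity E[X²] = Var(X) + (E[X])²:
E[X] = \frac{5}{2}
Var(X) = \frac{25}{12}
E[X²] = \frac{25}{12} + (\frac{5}{2})²
= \frac{25}{3}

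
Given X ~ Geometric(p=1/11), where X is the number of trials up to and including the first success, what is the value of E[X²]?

Using the identity E[X²] = Var(X) + (E[X])²:
E[X] = 11
Var(X) = 110
E[X²] = 110 + (11)²
= 231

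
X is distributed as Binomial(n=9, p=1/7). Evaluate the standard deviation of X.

For X ~ Binomial(n=9, p=1/7):
Var(X) = \frac{54}{49}
SD(X) = √(Var(X)) = √(\frac{54}{49}) = \frac{3 \sqrt{6}}{7}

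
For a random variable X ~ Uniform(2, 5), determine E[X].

For X ~ Uniform(2, 5), the expected value is:
E[X] = \frac{7}{2}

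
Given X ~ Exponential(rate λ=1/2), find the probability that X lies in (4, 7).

P(4 < X < 7) = ∫_{4}^{7} f(x) dx
where f(x) = \frac{e^{- \frac{x}{2}}}{2}
= - \frac{1}{e^{\frac{7}{2}}} + e^{-2}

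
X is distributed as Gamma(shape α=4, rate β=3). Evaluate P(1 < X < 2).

P(1 < X < 2) = ∫_{1}^{2} f(x) dx
where f(x) = \frac{27 x^{3} e^{- 3 x}}{2}
= \frac{-61 + 13 e^{3}}{e^{6}}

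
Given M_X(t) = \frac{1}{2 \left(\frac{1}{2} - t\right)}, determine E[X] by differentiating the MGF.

To find E[X], compute M^(1)(0):
M^(1)(t) = \frac{1}{2 \left(\frac{1}{2} - t\right)^{2}}
M^(1)(0) = 2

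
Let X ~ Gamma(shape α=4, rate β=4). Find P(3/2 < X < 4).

P(3/2 < X < 4) = ∫_{3/2}^{4} f(x) dx
where f(x) = \frac{128 x^{3} e^{- 4 x}}{3}
= \frac{-2483 + 183 e^{10}}{3 e^{16}}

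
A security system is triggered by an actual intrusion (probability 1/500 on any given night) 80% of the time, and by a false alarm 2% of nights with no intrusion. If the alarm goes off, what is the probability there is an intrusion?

Let D = the rare event, + = positive/flagged.
P(D) = 1/500
P(+|D) = 80/100 = 4/5
P(+|D') = 2/100 = 1/50
P(+) = P(+|D)P(D) + P(+|D')P(D')
     = \frac{4}{5} × \frac{1}{500} + \frac{1}{50} × \frac{499}{500}
     = \frac{539}{25000}
P(D|+) = P(+|D)P(D)/P(+) = \frac{40}{539}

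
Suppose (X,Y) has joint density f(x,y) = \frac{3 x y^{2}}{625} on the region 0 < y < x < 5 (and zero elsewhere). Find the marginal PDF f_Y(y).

f_Y(y) = ∫_y^5 \frac{3 x y^{2}}{625} dx = \frac{3 y^{2} \left(25 - y^{2}\right)}{1250}
for 0 < y < 5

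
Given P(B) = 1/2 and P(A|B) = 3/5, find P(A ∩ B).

By definition, P(A|B) = P(A ∩ B) / P(B)
So P(A ∩ B) = P(A|B) × P(B)
= 3/5 × 1/2
= 3/10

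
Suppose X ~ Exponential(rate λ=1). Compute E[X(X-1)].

E[X(X-1)] = E[X² - X] = E[X²] - E[X]
E[X] = 1
E[X²] = Var(X) + (E[X])² = 1 + (1)² = 2
E[X(X-1)] = 2 - 1 = 1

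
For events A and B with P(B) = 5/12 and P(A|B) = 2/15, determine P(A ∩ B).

By definition, P(A|B) = P(A ∩ B) / P(B)
So P(A ∩ B) = P(A|B) × P(B)
= 2/15 × 5/12
= 1/18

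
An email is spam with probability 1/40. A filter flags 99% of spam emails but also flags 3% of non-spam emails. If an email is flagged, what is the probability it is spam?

Let D = the rare event, + = positive/flagged.
P(D) = 1/40
P(+|D) = 99/100
P(+|D') = 3/100
P(+) = P(+|D)P(D) + P(+|D')P(D')
     = \frac{99}{100} × \frac{1}{40} + \frac{3}{100} × \frac{39}{40}
     = \frac{27}{500}
P(D|+) = P(+|D)P(D)/P(+) = \frac{11}{24}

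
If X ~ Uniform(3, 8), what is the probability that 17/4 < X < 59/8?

P(17/4 < X < 59/8) = ∫_{17/4}^{59/8} f(x) dx
where f(x) = \frac{1}{5}
= \frac{5}{8}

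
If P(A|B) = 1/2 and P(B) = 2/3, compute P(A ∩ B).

By definition, P(A|B) = P(A ∩ B) / P(B)
So P(A ∩ B) = P(A|B) × P(B)
= 1/2 × 2/3
= 1/3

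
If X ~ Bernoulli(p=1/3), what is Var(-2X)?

For X ~ Bernoulli(p=1/3):
Var(X) = \frac{2}{9}
Var(-2X) = (-2)² × Var(X) = 4 × \frac{2}{9} = \frac{8}{9}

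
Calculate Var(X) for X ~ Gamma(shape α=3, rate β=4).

For X ~ Gamma(shape α=3, rate β=4):
Var(X) = \frac{3}{16}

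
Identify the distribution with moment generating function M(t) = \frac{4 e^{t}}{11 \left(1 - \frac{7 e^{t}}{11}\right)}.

The MGF M(t) = \frac{4 e^{t}}{11 \left(1 - \frac{7 e^{t}}{11}\right)} is the standard form for the Geometric distribution.
Comparing with the known MGF formula identifies: Geometric(p=4/11), X = trial number of first success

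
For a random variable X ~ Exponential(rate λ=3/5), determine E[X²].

Using the identity E[X²] = Var(X) + (E[X])²:
E[X] = \frac{5}{3}
Var(X) = \frac{25}{9}
E[X²] = \frac{25}{9} + (\frac{5}{3})²
= \frac{50}{9}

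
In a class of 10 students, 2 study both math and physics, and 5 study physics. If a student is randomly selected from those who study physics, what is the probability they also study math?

P(A ∩ B) = 2/10 = 1/5
P(B) = 5/10 = 1/2
P(A|B) = P(A ∩ B) / P(B) = (1/5) / (1/2) = 2/5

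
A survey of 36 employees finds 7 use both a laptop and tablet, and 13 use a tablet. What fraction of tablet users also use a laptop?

P(A ∩ B) = 7/36
P(B) = 13/36
P(A|B) = P(A ∩ B) / P(B) = (7/36) / (13/36) = 7/13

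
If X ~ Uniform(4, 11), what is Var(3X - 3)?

For X ~ Uniform(4, 11):
Var(X) = \frac{49}{12}
Var(3X - 3) = (3)² × Var(X) = 9 × \frac{49}{12} = \frac{147}{4}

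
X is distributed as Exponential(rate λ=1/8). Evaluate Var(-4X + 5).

For X ~ Exponential(rate λ=1/8):
Var(X) = 64
Var(-4X + 5) = (-4)² × Var(X) = 16 × 64 = 1024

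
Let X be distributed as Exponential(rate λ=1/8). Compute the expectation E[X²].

Using the identity E[X²] = Var(X) + (E[X])²:
E[X] = 8
Var(X) = 64
E[X²] = 64 + (8)²
= 128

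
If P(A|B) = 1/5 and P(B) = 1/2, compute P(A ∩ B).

By definition, P(A|B) = P(A ∩ B) / P(B)
So P(A ∩ B) = P(A|B) × P(B)
= 1/5 × 1/2
= 1/10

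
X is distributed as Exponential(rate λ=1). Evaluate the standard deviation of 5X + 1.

For X ~ Exponential(rate λ=1):
Var(X) = 1
SD(X) = √(Var(X)) = √(1) = 1
SD(5X + 1) = |5| × SD(X) = 5 × 1 = 5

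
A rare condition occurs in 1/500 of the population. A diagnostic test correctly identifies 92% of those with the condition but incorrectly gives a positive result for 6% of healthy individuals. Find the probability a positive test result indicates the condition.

Let D = the rare event, + = positive/flagged.
P(D) = 1/500
P(+|D) = 92/100 = 23/25
P(+|D') = 6/100 = 3/50
P(+) = P(+|D)P(D) + P(+|D')P(D')
     = \frac{23}{25} × \frac{1}{500} + \frac{3}{50} × \frac{499}{500}
     = \frac{1543}{25000}
P(D|+) = P(+|D)P(D)/P(+) = \frac{46}{1543}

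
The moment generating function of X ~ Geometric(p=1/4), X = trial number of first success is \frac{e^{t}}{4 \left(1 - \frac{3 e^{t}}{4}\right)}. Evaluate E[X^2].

To find E[X^2], compute M^(2)(0):
M^(1)(t) = \frac{e^{t}}{4 \left(1 - \frac{3 e^{t}}{4}\right)} + \frac{3 e^{2 t}}{16 \left(1 - \frac{3 e^{t}}{4}\right)^{2}}
M^(2)(t) = \frac{e^{t}}{4 \left(1 - \frac{3 e^{t}}{4}\right)} + \frac{9 e^{2 t}}{16 \left(1 - \frac{3 e^{t}}{4}\right)^{2}} + \frac{9 e^{3 t}}{32 \left(1 - \frac{3 e^{t}}{4}\right)^{3}}
M^(2)(0) = 28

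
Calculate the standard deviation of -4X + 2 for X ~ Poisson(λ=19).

For X ~ Poisson(λ=19):
Var(X) = 19
SD(X) = √(Var(X)) = √(19) = \sqrt{19}
SD(-4X + 2) = |-4| × SD(X) = 4 × \sqrt{19} = 4 \sqrt{19}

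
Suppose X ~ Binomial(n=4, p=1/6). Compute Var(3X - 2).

For X ~ Binomial(n=4, p=1/6):
Var(X) = \frac{5}{9}
Var(3X - 2) = (3)² × Var(X) = 9 × \frac{5}{9} = 5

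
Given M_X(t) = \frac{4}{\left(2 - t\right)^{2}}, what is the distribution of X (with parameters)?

The MGF M(t) = \frac{4}{\left(2 - t\right)^{2}} is the standard form for the Gamma distribution.
Comparing with the known MGF formula identifies: Gamma(shape α=2, rate β=2)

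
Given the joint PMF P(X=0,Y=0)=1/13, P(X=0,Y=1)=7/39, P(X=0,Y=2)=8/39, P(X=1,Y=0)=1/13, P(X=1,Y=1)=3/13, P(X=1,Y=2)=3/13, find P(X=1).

P(X=1) = P(X=1,Y=0) + P(X=1,Y=1) + P(X=1,Y=2)
= 1/13 + 3/13 + 3/13
= 7/13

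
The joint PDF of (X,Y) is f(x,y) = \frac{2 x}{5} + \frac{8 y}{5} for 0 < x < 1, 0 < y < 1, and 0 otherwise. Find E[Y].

E[Y] = ∫_0^1 ∫_0^1 y × f(x,y) dx dy
= \frac{19}{30}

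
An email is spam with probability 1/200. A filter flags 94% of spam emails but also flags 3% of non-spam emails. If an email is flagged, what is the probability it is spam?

Let D = the rare event, + = positive/flagged.
P(D) = 1/200
P(+|D) = 94/100 = 47/50
P(+|D') = 3/100
P(+) = P(+|D)P(D) + P(+|D')P(D')
     = \frac{47}{50} × \frac{1}{200} + \frac{3}{100} × \frac{199}{200}
     = \frac{691}{20000}
P(D|+) = P(+|D)P(D)/P(+) = \frac{94}{691}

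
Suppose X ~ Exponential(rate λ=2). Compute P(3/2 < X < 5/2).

P(3/2 < X < 5/2) = ∫_{3/2}^{5/2} f(x) dx
where f(x) = 2 e^{- 2 x}
= - \frac{1 - e^{2}}{e^{5}}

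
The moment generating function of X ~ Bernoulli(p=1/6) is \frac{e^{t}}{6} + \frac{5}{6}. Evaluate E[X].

To find E[X], compute M^(1)(0):
M^(1)(t) = \frac{e^{t}}{6}
M^(1)(0) = \frac{1}{6}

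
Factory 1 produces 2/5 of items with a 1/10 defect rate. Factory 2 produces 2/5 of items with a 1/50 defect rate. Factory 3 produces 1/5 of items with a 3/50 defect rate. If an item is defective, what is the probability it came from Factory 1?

Using Bayes' theorem:
P(F1) = 2/5, P(D|F1) = 1/10
P(F2) = 2/5, P(D|F2) = 1/50
P(F3) = 1/5, P(D|F3) = 3/50
P(D) = P(D|F1)P(F1) + P(D|F2)P(F2) + P(D|F3)P(F3)
     = \frac{3}{50}
P(F1|D) = P(D|F1)P(F1) / P(D)
= \frac{2}{3}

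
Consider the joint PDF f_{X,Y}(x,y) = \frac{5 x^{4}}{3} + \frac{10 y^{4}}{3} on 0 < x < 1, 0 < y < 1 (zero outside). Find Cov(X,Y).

E[XY] = ∫∫ xy × f(x,y) dx dy = \frac{5}{12}
E[X] = \frac{11}{18}
E[Y] = \frac{13}{18}
Cov(X,Y) = E[XY] - E[X]E[Y] = - \frac{2}{81}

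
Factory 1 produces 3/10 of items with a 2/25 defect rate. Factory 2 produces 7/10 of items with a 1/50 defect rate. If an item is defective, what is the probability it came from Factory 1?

Using Bayes' theorem:
P(F1) = 3/10, P(D|F1) = 2/25
P(F2) = 7/10, P(D|F2) = 1/50
P(D) = P(D|F1)P(F1) + P(D|F2)P(F2)
     = \frac{19}{500}
P(F1|D) = P(D|F1)P(F1) / P(D)
= \frac{12}{19}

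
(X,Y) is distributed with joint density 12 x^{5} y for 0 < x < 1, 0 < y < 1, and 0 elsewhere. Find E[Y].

E[Y] = ∫_0^1 ∫_0^1 y × f(x,y) dx dy
= \frac{2}{3}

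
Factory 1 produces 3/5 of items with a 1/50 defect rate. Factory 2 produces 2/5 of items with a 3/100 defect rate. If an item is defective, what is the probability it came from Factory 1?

Using Bayes' theorem:
P(F1) = 3/5, P(D|F1) = 1/50
P(F2) = 2/5, P(D|F2) = 3/100
P(D) = P(D|F1)P(F1) + P(D|F2)P(F2)
     = \frac{3}{125}
P(F1|D) = P(D|F1)P(F1) / P(D)
= \frac{1}{2}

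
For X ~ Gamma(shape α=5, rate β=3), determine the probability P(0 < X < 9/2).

P(0 < X < 9/2) = ∫_{0}^{9/2} f(x) dx
where f(x) = \frac{81 x^{4} e^{- 3 x}}{8}
= 1 - \frac{243155}{128 e^{\frac{27}{2}}}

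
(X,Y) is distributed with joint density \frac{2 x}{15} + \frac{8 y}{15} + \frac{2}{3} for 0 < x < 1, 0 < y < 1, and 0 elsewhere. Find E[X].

E[X] = ∫_0^1 ∫_0^1 x × f(x,y) dy dx
= ∫_0^1 ∫_0^1 x × (\frac{2 x}{15} + \frac{8 y}{15} + \frac{2}{3}) dy dx
= \frac{23}{45}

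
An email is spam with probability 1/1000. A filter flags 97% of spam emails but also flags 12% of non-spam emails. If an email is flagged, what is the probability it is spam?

Let D = the rare event, + = positive/flagged.
P(D) = 1/1000
P(+|D) = 97/100
P(+|D') = 12/100 = 3/25
P(+) = P(+|D)P(D) + P(+|D')P(D')
     = \frac{97}{100} × \frac{1}{1000} + \frac{3}{25} × \frac{999}{1000}
     = \frac{2417}{20000}
P(D|+) = P(+|D)P(D)/P(+) = \frac{97}{12085}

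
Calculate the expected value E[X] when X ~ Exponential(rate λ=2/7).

For X ~ Exponential(rate λ=2/7), the expected value is:
E[X] = \frac{7}{2}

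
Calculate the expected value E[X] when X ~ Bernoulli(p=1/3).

For X ~ Bernoulli(p=1/3), the expected value is:
E[X] = \frac{1}{3}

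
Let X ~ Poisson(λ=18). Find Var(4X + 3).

For X ~ Poisson(λ=18):
Var(X) = 18
Var(4X + 3) = (4)² × Var(X) = 16 × 18 = 288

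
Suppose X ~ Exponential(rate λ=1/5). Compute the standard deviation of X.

For X ~ Exponential(rate λ=1/5):
Var(X) = 25
SD(X) = √(Var(X)) = √(25) = 5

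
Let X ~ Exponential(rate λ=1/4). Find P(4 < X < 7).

P(4 < X < 7) = ∫_{4}^{7} f(x) dx
where f(x) = \frac{e^{- \frac{x}{4}}}{4}
= - \frac{1}{e^{\frac{7}{4}}} + e^{-1}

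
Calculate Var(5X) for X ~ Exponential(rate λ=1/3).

For X ~ Exponential(rate λ=1/3):
Var(X) = 9
Var(5X) = (5)² × Var(X) = 25 × 9 = 225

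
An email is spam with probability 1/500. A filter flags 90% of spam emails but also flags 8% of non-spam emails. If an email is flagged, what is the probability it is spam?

Let D = the rare event, + = positive/flagged.
P(D) = 1/500
P(+|D) = 90/100 = 9/10
P(+|D') = 8/100 = 2/25
P(+) = P(+|D)P(D) + P(+|D')P(D')
     = \frac{9}{10} × \frac{1}{500} + \frac{2}{25} × \frac{499}{500}
     = \frac{2041}{25000}
P(D|+) = P(+|D)P(D)/P(+) = \frac{45}{2041}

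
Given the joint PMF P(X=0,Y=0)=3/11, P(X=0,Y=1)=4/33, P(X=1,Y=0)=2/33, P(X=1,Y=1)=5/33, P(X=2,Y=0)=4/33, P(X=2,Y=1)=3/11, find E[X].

First find marginal of X:
P(X=0) = 13/33
P(X=1) = 7/33
P(X=2) = 13/33
E[X] = 0 × 13/33 + 1 × 7/33 + 2 × 13/33 = 1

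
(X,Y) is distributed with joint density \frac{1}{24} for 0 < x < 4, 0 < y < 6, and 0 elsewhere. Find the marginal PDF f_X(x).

f_X(x) = ∫_0^6 f(x,y) dy
= ∫_0^6 \frac{1}{24} dy
= \frac{1}{4} for 0 < x < 4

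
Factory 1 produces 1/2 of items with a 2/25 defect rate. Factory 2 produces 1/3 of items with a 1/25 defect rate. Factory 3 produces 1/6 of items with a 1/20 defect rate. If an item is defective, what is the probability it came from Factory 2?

Using Bayes' theorem:
P(F1) = 1/2, P(D|F1) = 2/25
P(F2) = 1/3, P(D|F2) = 1/25
P(F3) = 1/6, P(D|F3) = 1/20
P(D) = P(D|F1)P(F1) + P(D|F2)P(F2) + P(D|F3)P(F3)
     = \frac{37}{600}
P(F2|D) = P(D|F2)P(F2) / P(D)
= \frac{8}{37}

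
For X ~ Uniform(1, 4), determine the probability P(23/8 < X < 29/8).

P(23/8 < X < 29/8) = ∫_{23/8}^{29/8} f(x) dx
where f(x) = \frac{1}{3}
= \frac{1}{4}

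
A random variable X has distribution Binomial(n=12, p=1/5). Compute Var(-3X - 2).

For X ~ Binomial(n=12, p=1/5):
Var(X) = \frac{48}{25}
Var(-3X - 2) = (-3)² × Var(X) = 9 × \frac{48}{25} = \frac{432}{25}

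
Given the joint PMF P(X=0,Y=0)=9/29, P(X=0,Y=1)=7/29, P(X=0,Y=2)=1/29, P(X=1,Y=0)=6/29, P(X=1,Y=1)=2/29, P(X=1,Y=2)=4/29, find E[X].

First find marginal of X:
P(X=0) = 17/29
P(X=1) = 12/29
E[X] = 0 × 17/29 + 1 × 12/29 = 12/29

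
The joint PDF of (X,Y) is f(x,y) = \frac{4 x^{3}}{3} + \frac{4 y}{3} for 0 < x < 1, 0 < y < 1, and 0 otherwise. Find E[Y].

E[Y] = ∫_0^1 ∫_0^1 y × f(x,y) dx dy
= \frac{11}{18}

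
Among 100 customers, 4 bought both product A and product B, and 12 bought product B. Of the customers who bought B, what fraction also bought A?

P(A ∩ B) = 4/100 = 1/25
P(B) = 12/100 = 3/25
P(A|B) = P(A ∩ B) / P(B) = (1/25) / (3/25) = 1/3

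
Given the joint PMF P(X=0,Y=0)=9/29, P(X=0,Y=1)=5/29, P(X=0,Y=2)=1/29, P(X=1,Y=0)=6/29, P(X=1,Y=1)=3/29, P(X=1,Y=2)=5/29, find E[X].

First find marginal of X:
P(X=0) = 15/29
P(X=1) = 14/29
E[X] = 0 × 15/29 + 1 × 14/29 = 14/29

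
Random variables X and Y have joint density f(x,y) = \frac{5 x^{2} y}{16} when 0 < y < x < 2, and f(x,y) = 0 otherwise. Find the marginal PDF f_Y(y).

f_Y(y) = ∫_y^2 \frac{5 x^{2} y}{16} dx = \frac{5 y \left(8 - y^{3}\right)}{48}
for 0 < y < 2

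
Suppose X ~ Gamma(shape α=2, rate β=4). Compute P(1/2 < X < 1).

P(1/2 < X < 1) = ∫_{1/2}^{1} f(x) dx
where f(x) = 16 x e^{- 4 x}
= \frac{-5 + 3 e^{2}}{e^{4}}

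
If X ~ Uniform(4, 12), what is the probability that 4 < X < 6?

P(4 < X < 6) = ∫_{4}^{6} f(x) dx
where f(x) = \frac{1}{8}
= \frac{1}{4}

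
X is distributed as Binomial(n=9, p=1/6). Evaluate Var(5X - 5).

For X ~ Binomial(n=9, p=1/6):
Var(X) = \frac{5}{4}
Var(5X - 5) = (5)² × Var(X) = 25 × \frac{5}{4} = \frac{125}{4}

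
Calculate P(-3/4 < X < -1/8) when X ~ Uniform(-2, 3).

P(-3/4 < X < -1/8) = ∫_{-3/4}^{-1/8} f(x) dx
where f(x) = \frac{1}{5}
= \frac{1}{8}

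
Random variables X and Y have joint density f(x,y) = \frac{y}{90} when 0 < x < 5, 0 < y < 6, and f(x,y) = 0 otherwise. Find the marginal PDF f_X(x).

f_X(x) = ∫_0^6 f(x,y) dy
= ∫_0^6 \frac{y}{90} dy
= \frac{1}{5} for 0 < x < 5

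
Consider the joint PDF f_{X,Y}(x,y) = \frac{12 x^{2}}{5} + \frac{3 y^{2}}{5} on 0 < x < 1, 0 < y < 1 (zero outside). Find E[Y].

E[Y] = ∫_0^1 ∫_0^1 y × f(x,y) dx dy
= \frac{11}{20}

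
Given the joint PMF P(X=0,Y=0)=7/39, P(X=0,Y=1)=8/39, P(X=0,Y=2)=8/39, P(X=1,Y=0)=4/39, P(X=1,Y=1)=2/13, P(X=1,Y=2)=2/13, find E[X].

First find marginal of X:
P(X=0) = 23/39
P(X=1) = 16/39
E[X] = 0 × 23/39 + 1 × 16/39 = 16/39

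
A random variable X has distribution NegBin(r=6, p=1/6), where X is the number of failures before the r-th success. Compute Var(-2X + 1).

For X ~ NegBin(r=6, p=1/6), where X is the number of failures before the r-th success:
Var(X) = 180
Var(-2X + 1) = (-2)² × Var(X) = 4 × 180 = 720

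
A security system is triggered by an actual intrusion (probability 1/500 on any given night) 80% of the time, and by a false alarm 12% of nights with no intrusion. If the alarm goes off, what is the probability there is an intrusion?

Let D = the rare event, + = positive/flagged.
P(D) = 1/500
P(+|D) = 80/100 = 4/5
P(+|D') = 12/100 = 3/25
P(+) = P(+|D)P(D) + P(+|D')P(D')
     = \frac{4}{5} × \frac{1}{500} + \frac{3}{25} × \frac{499}{500}
     = \frac{1517}{12500}
P(D|+) = P(+|D)P(D)/P(+) = \frac{20}{1517}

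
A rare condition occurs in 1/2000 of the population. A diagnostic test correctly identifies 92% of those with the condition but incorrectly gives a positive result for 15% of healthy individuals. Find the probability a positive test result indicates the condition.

Let D = the rare event, + = positive/flagged.
P(D) = 1/2000
P(+|D) = 92/100 = 23/25
P(+|D') = 15/100 = 3/20
P(+) = P(+|D)P(D) + P(+|D')P(D')
     = \frac{23}{25} × \frac{1}{2000} + \frac{3}{20} × \frac{1999}{2000}
     = \frac{30077}{200000}
P(D|+) = P(+|D)P(D)/P(+) = \frac{92}{30077}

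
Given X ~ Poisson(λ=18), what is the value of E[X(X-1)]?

E[X(X-1)] = E[X² - X] = E[X²] - E[X]
E[X] = 18
E[X²] = Var(X) + (E[X])² = 18 + (18)² = 342
E[X(X-1)] = 342 - 18 = 324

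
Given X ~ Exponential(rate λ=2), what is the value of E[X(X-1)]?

E[X(X-1)] = E[X² - X] = E[X²] - E[X]
E[X] = \frac{1}{2}
E[X²] = Var(X) + (E[X])² = \frac{1}{4} + (\frac{1}{2})² = \frac{1}{2}
E[X(X-1)] = \frac{1}{2} - \frac{1}{2} = 0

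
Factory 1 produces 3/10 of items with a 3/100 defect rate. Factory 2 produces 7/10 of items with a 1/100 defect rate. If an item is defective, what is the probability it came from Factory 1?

Using Bayes' theorem:
P(F1) = 3/10, P(D|F1) = 3/100
P(F2) = 7/10, P(D|F2) = 1/100
P(D) = P(D|F1)P(F1) + P(D|F2)P(F2)
     = \frac{2}{125}
P(F1|D) = P(D|F1)P(F1) / P(D)
= \frac{9}{16}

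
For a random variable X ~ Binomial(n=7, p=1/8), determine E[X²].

Using the identity E[X²] = Var(X) + (E[X])²:
E[X] = \frac{7}{8}
Var(X) = \frac{49}{64}
E[X²] = \frac{49}{64} + (\frac{7}{8})²
= \frac{49}{32}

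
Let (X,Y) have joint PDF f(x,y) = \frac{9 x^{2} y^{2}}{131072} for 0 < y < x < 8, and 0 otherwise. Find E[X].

f_X(x) = ∫_0^x \frac{9 x^{2} y^{2}}{131072} dy = \frac{3 x^{5}}{131072}
E[X] = ∫_0^8 x × (\frac{3 x^{5}}{131072}) dx = \frac{48}{7}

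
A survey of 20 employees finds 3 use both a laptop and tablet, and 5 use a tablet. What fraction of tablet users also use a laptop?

P(A ∩ B) = 3/20
P(B) = 5/20 = 1/4
P(A|B) = P(A ∩ B) / P(B) = (3/20) / (1/4) = 3/5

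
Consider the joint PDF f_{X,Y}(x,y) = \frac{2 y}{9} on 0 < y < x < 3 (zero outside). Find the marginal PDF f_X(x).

f_X(x) = ∫_0^x \frac{2 y}{9} dy = \frac{x^{2}}{9}
for 0 < x < 3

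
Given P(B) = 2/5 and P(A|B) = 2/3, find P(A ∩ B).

By definition, P(A|B) = P(A ∩ B) / P(B)
So P(A ∩ B) = P(A|B) × P(B)
= 2/3 × 2/5
= 4/15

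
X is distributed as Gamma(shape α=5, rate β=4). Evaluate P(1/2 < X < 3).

P(1/2 < X < 3) = ∫_{1/2}^{3} f(x) dx
where f(x) = \frac{128 x^{4} e^{- 4 x}}{3}
= \frac{-1237 + 7 e^{10}}{e^{12}}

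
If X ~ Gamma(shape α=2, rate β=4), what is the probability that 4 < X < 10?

P(4 < X < 10) = ∫_{4}^{10} f(x) dx
where f(x) = 16 x e^{- 4 x}
= \frac{-41 + 17 e^{24}}{e^{40}}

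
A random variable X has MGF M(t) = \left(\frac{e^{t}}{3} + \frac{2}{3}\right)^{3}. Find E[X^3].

To find E[X^3], compute M^(3)(0):
M^(1)(t) = \left(\frac{e^{t}}{3} + \frac{2}{3}\right)^{2} e^{t}
M^(2)(t) = \left(\frac{e^{t}}{3} + \frac{2}{3}\right)^{2} e^{t} + \frac{2 \left(\frac{e^{t}}{3} + \frac{2}{3}\right) e^{2 t}}{3}
M^(3)(t) = \left(\frac{e^{t}}{3} + \frac{2}{3}\right)^{2} e^{t} + 2 \left(\frac{e^{t}}{3} + \frac{2}{3}\right) e^{2 t} + \frac{2 e^{3 t}}{9}
M^(3)(0) = \frac{29}{9}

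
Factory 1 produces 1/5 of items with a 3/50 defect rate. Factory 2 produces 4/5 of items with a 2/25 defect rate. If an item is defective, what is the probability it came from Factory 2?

Using Bayes' theorem:
P(F1) = 1/5, P(D|F1) = 3/50
P(F2) = 4/5, P(D|F2) = 2/25
P(D) = P(D|F1)P(F1) + P(D|F2)P(F2)
     = \frac{19}{250}
P(F2|D) = P(D|F2)P(F2) / P(D)
= \frac{16}{19}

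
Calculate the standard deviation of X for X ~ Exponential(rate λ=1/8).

For X ~ Exponential(rate λ=1/8):
Var(X) = 64
SD(X) = √(Var(X)) = √(64) = 8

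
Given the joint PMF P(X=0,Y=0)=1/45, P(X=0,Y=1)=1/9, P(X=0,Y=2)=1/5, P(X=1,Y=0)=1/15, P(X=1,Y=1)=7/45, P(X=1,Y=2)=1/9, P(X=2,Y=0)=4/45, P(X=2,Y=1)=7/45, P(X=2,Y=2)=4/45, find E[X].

First find marginal of X:
P(X=0) = 1/3
P(X=1) = 1/3
P(X=2) = 1/3
E[X] = 0 × 1/3 + 1 × 1/3 + 2 × 1/3 = 1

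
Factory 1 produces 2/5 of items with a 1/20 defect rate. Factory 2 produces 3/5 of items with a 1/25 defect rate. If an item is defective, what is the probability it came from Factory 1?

Using Bayes' theorem:
P(F1) = 2/5, P(D|F1) = 1/20
P(F2) = 3/5, P(D|F2) = 1/25
P(D) = P(D|F1)P(F1) + P(D|F2)P(F2)
     = \frac{11}{250}
P(F1|D) = P(D|F1)P(F1) / P(D)
= \frac{5}{11}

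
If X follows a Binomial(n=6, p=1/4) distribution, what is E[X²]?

Using the identity E[X²] = Var(X) + (E[X])²:
E[X] = \frac{3}{2}
Var(X) = \frac{9}{8}
E[X²] = \frac{9}{8} + (\frac{3}{2})²
= \frac{27}{8}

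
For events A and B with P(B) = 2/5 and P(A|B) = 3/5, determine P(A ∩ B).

By definition, P(A|B) = P(A ∩ B) / P(B)
So P(A ∩ B) = P(A|B) × P(B)
= 3/5 × 2/5
= 6/25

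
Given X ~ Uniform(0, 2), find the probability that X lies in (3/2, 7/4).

P(3/2 < X < 7/4) = ∫_{3/2}^{7/4} f(x) dx
where f(x) = \frac{1}{2}
= \frac{1}{8}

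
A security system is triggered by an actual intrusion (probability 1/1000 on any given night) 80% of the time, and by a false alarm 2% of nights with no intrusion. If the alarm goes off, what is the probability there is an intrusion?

Let D = the rare event, + = positive/flagged.
P(D) = 1/1000
P(+|D) = 80/100 = 4/5
P(+|D') = 2/100 = 1/50
P(+) = P(+|D)P(D) + P(+|D')P(D')
     = \frac{4}{5} × \frac{1}{1000} + \frac{1}{50} × \frac{999}{1000}
     = \frac{1039}{50000}
P(D|+) = P(+|D)P(D)/P(+) = \frac{40}{1039}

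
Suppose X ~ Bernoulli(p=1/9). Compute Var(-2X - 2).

For X ~ Bernoulli(p=1/9):
Var(X) = \frac{8}{81}
Var(-2X - 2) = (-2)² × Var(X) = 4 × \frac{8}{81} = \frac{32}{81}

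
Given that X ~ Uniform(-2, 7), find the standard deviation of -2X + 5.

For X ~ Uniform(-2, 7):
Var(X) = \frac{27}{4}
SD(X) = √(Var(X)) = √(\frac{27}{4}) = \frac{3 \sqrt{3}}{2}
SD(-2X + 5) = |-2| × SD(X) = 2 × \frac{3 \sqrt{3}}{2} = 3 \sqrt{3}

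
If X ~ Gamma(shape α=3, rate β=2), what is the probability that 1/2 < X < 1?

P(1/2 < X < 1) = ∫_{1/2}^{1} f(x) dx
where f(x) = 4 x^{2} e^{- 2 x}
= \frac{5 \left(-2 + e\right)}{2 e^{2}}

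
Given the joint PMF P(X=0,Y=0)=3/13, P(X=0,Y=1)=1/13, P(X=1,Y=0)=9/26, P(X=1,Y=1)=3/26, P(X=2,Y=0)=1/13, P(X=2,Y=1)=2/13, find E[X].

First find marginal of X:
P(X=0) = 4/13
P(X=1) = 6/13
P(X=2) = 3/13
E[X] = 0 × 4/13 + 1 × 6/13 + 2 × 3/13 = 12/13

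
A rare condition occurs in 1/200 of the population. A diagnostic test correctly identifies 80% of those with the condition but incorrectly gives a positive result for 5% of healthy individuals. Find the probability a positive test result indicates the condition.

Let D = the rare event, + = positive/flagged.
P(D) = 1/200
P(+|D) = 80/100 = 4/5
P(+|D') = 5/100 = 1/20
P(+) = P(+|D)P(D) + P(+|D')P(D')
     = \frac{4}{5} × \frac{1}{200} + \frac{1}{20} × \frac{199}{200}
     = \frac{43}{800}
P(D|+) = P(+|D)P(D)/P(+) = \frac{16}{215}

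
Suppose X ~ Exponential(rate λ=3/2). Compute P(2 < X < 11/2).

P(2 < X < 11/2) = ∫_{2}^{11/2} f(x) dx
where f(x) = \frac{3 e^{- \frac{3 x}{2}}}{2}
= - \frac{1}{e^{\frac{33}{4}}} + e^{-3}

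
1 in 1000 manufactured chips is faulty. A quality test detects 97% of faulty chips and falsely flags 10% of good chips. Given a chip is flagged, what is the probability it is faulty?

Let D = the rare event, + = positive/flagged.
P(D) = 1/1000
P(+|D) = 97/100
P(+|D') = 10/100 = 1/10
P(+) = P(+|D)P(D) + P(+|D')P(D')
     = \frac{97}{100} × \frac{1}{1000} + \frac{1}{10} × \frac{999}{1000}
     = \frac{10087}{100000}
P(D|+) = P(+|D)P(D)/P(+) = \frac{97}{10087}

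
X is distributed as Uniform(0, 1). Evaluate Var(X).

For X ~ Uniform(0, 1):
Var(X) = \frac{1}{12}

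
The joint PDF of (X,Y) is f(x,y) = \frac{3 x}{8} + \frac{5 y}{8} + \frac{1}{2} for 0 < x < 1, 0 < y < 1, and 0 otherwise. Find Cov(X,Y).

E[XY] = ∫∫ xy × f(x,y) dx dy = \frac{7}{24}
E[X] = \frac{17}{32}
E[Y] = \frac{53}{96}
Cov(X,Y) = E[XY] - E[X]E[Y] = - \frac{5}{3072}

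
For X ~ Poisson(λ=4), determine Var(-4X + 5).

For X ~ Poisson(λ=4):
Var(X) = 4
Var(-4X + 5) = (-4)² × Var(X) = 16 × 4 = 64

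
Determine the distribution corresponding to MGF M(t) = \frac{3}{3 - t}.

The MGF M(t) = \frac{3}{3 - t} is the standard form for the Exponential distribution.
Comparing with the known MGF formula identifies: Exponential(rate λ=3)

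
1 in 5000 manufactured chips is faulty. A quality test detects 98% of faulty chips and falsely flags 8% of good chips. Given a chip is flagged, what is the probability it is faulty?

Let D = the rare event, + = positive/flagged.
P(D) = 1/5000
P(+|D) = 98/100 = 49/50
P(+|D') = 8/100 = 2/25
P(+) = P(+|D)P(D) + P(+|D')P(D')
     = \frac{49}{50} × \frac{1}{5000} + \frac{2}{25} × \frac{4999}{5000}
     = \frac{4009}{50000}
P(D|+) = P(+|D)P(D)/P(+) = \frac{49}{20045}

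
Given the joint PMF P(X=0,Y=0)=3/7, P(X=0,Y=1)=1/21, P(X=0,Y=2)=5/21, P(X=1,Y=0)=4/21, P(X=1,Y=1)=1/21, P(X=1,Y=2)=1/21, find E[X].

First find marginal of X:
P(X=0) = 5/7
P(X=1) = 2/7
E[X] = 0 × 5/7 + 1 × 2/7 = 2/7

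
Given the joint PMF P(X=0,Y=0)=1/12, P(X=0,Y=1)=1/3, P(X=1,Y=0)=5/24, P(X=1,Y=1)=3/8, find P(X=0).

P(X=0) = P(X=0,Y=0) + P(X=0,Y=1)
= 1/12 + 1/3
= 5/12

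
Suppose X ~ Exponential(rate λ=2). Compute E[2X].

For X ~ Exponential(rate λ=2):
E[X] = \frac{1}{2}
E[2X] = 2 × E[X] + 0 = 1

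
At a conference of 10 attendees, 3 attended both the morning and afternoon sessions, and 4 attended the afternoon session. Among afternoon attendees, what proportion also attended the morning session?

P(A ∩ B) = 3/10
P(B) = 4/10 = 2/5
P(A|B) = P(A ∩ B) / P(B) = (3/10) / (2/5) = 3/4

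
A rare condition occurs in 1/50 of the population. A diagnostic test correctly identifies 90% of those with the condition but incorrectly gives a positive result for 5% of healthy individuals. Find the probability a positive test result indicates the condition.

Let D = the rare event, + = positive/flagged.
P(D) = 1/50
P(+|D) = 90/100 = 9/10
P(+|D') = 5/100 = 1/20
P(+) = P(+|D)P(D) + P(+|D')P(D')
     = \frac{9}{10} × \frac{1}{50} + \frac{1}{20} × \frac{49}{50}
     = \frac{67}{1000}
P(D|+) = P(+|D)P(D)/P(+) = \frac{18}{67}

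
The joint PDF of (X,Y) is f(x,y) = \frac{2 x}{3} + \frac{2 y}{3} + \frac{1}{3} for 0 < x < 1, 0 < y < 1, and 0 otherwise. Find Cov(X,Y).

E[XY] = ∫∫ xy × f(x,y) dx dy = \frac{11}{36}
E[X] = \frac{5}{9}
E[Y] = \frac{5}{9}
Cov(X,Y) = E[XY] - E[X]E[Y] = - \frac{1}{324}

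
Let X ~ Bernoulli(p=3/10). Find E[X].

For X ~ Bernoulli(p=3/10), the expected value is:
E[X] = \frac{3}{10}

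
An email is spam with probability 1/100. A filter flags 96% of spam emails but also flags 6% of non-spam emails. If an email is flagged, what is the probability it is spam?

Let D = the rare event, + = positive/flagged.
P(D) = 1/100
P(+|D) = 96/100 = 24/25
P(+|D') = 6/100 = 3/50
P(+) = P(+|D)P(D) + P(+|D')P(D')
     = \frac{24}{25} × \frac{1}{100} + \frac{3}{50} × \frac{99}{100}
     = \frac{69}{1000}
P(D|+) = P(+|D)P(D)/P(+) = \frac{16}{115}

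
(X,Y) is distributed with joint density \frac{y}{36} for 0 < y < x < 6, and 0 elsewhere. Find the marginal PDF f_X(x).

f_X(x) = ∫_0^x \frac{y}{36} dy = \frac{x^{2}}{72}
for 0 < x < 6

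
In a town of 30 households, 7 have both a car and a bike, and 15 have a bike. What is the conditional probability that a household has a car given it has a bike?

P(A ∩ B) = 7/30
P(B) = 15/30 = 1/2
P(A|B) = P(A ∩ B) / P(B) = (7/30) / (1/2) = 7/15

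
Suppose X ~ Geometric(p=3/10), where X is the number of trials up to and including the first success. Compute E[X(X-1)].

E[X(X-1)] = E[X² - X] = E[X²] - E[X]
E[X] = \frac{10}{3}
E[X²] = Var(X) + (E[X])² = \frac{70}{9} + (\frac{10}{3})² = \frac{170}{9}
E[X(X-1)] = \frac{170}{9} - \frac{10}{3} = \frac{140}{9}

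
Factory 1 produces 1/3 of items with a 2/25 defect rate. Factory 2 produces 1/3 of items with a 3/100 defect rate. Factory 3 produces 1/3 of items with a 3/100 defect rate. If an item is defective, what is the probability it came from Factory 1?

Using Bayes' theorem:
P(F1) = 1/3, P(D|F1) = 2/25
P(F2) = 1/3, P(D|F2) = 3/100
P(F3) = 1/3, P(D|F3) = 3/100
P(D) = P(D|F1)P(F1) + P(D|F2)P(F2) + P(D|F3)P(F3)
     = \frac{7}{150}
P(F1|D) = P(D|F1)P(F1) / P(D)
= \frac{4}{7}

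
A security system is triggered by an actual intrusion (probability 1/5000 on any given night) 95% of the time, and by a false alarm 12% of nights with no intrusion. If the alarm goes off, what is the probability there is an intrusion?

Let D = the rare event, + = positive/flagged.
P(D) = 1/5000
P(+|D) = 95/100 = 19/20
P(+|D') = 12/100 = 3/25
P(+) = P(+|D)P(D) + P(+|D')P(D')
     = \frac{19}{20} × \frac{1}{5000} + \frac{3}{25} × \frac{4999}{5000}
     = \frac{60083}{500000}
P(D|+) = P(+|D)P(D)/P(+) = \frac{95}{60083}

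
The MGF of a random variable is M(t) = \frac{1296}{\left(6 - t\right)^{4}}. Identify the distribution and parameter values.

The MGF M(t) = \frac{1296}{\left(6 - t\right)^{4}} is the standard form for the Gamma distribution.
Comparing with the known MGF formula identifies: Gamma(shape α=4, rate β=6)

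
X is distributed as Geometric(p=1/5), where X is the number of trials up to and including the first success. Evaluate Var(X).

For X ~ Geometric(p=1/5), where X is the number of trials up to and including the first success:
Var(X) = 20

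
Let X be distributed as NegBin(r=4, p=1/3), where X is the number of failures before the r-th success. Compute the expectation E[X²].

Using the identity E[X²] = Var(X) + (E[X])²:
E[X] = 8
Var(X) = 24
E[X²] = 24 + (8)²
= 88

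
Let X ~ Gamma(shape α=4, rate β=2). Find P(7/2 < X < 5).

P(7/2 < X < 5) = ∫_{7/2}^{5} f(x) dx
where f(x) = \frac{8 x^{3} e^{- 2 x}}{3}
= \frac{-683 + 269 e^{3}}{3 e^{10}}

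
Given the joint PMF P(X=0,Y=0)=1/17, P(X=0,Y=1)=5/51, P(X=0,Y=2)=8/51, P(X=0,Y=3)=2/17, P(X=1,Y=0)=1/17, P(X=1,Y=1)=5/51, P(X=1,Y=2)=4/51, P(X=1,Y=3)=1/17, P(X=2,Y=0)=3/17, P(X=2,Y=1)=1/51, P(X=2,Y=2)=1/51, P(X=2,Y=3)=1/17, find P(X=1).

P(X=1) = P(X=1,Y=0) + P(X=1,Y=1) + P(X=1,Y=2) + P(X=1,Y=3)
= 1/17 + 5/51 + 4/51 + 1/17
= 5/17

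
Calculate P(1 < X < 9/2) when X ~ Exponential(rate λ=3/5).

P(1 < X < 9/2) = ∫_{1}^{9/2} f(x) dx
where f(x) = \frac{3 e^{- \frac{3 x}{5}}}{5}
= - \frac{1}{e^{\frac{27}{10}}} + e^{- \frac{3}{5}}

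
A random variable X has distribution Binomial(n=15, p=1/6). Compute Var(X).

For X ~ Binomial(n=15, p=1/6):
Var(X) = \frac{25}{12}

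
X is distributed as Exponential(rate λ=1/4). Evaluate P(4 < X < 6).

P(4 < X < 6) = ∫_{4}^{6} f(x) dx
where f(x) = \frac{e^{- \frac{x}{4}}}{4}
= - \frac{1}{e^{\frac{3}{2}}} + e^{-1}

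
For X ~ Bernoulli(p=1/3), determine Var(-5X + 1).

For X ~ Bernoulli(p=1/3):
Var(X) = \frac{2}{9}
Var(-5X + 1) = (-5)² × Var(X) = 25 × \frac{2}{9} = \frac{50}{9}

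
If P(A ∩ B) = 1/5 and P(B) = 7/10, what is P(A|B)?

P(A|B) = P(A ∩ B) / P(B)
= (1/5) / (7/10)
= 2/7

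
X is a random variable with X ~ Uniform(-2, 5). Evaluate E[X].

For X ~ Uniform(-2, 5), the expected value is:
E[X] = \frac{3}{2}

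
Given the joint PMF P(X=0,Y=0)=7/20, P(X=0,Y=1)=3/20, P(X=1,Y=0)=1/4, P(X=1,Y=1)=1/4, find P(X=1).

P(X=1) = P(X=1,Y=0) + P(X=1,Y=1)
= 1/4 + 1/4
= 1/2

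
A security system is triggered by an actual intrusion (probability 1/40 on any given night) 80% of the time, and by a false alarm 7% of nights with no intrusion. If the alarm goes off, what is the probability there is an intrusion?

Let D = the rare event, + = positive/flagged.
P(D) = 1/40
P(+|D) = 80/100 = 4/5
P(+|D') = 7/100
P(+) = P(+|D)P(D) + P(+|D')P(D')
     = \frac{4}{5} × \frac{1}{40} + \frac{7}{100} × \frac{39}{40}
     = \frac{353}{4000}
P(D|+) = P(+|D)P(D)/P(+) = \frac{80}{353}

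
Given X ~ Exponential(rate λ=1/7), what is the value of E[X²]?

Using the identity E[X²] = Var(X) + (E[X])²:
E[X] = 7
Var(X) = 49
E[X²] = 49 + (7)²
= 98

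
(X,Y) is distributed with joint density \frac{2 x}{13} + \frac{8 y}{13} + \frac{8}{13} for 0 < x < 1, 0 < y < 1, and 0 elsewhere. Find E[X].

E[X] = ∫_0^1 ∫_0^1 x × f(x,y) dy dx
= ∫_0^1 ∫_0^1 x × (\frac{2 x}{13} + \frac{8 y}{13} + \frac{8}{13}) dy dx
= \frac{20}{39}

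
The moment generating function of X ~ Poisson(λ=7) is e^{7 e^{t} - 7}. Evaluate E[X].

To find E[X], compute M^(1)(0):
M^(1)(t) = 7 e^{t} e^{7 e^{t} - 7}
M^(1)(0) = 7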